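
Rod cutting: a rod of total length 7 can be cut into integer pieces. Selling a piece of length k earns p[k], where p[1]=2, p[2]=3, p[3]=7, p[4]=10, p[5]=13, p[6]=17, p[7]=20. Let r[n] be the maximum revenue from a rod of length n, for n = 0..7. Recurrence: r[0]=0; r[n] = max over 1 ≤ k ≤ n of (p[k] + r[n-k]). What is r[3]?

   n    0    1    2    3    4    5    6    7
r[n]    0    2    4    7   10   13   17   20

7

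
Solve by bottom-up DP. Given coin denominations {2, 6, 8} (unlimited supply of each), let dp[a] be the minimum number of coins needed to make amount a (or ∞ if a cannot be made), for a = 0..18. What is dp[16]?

 a  0  1  2  3  4  5  6  7  8  9 10 11 12 13 14 15 16 17 18
dp  0  -  1  -  2  -  1  -  1  -  2  -  2  -  2  -  2  -  3
(- denotes ∞ / unreachable)

2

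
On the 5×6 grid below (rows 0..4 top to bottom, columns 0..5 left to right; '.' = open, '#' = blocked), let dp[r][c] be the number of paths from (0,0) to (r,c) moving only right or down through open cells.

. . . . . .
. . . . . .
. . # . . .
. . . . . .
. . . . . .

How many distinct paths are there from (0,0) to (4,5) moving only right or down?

r\c   0   1   2   3   4   5
  0   1   1   1   1   1   1
  1   1   2   3   4   5   6
  2   1   3   0   4   9  15
  3   1   4   4   8  17  32
  4   1   5   9  17  34  66

66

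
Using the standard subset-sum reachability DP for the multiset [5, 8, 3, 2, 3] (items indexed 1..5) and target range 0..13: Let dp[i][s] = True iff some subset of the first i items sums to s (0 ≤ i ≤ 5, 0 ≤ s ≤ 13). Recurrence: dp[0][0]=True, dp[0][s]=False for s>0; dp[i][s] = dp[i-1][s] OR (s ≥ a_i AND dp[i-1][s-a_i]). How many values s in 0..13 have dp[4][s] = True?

i\s   0   1   2   3   4   5   6   7   8   9  10  11  12  13
  0   T   F   F   F   F   F   F   F   F   F   F   F   F   F
  1   T   F   F   F   F   T   F   F   F   F   F   F   F   F
  2   T   F   F   F   F   T   F   F   T   F   F   F   F   T
  3   T   F   F   T   F   T   F   F   T   F   F   T   F   T
  4   T   F   T   T   F   T   F   T   T   F   T   T   F   T
  5   T   F   T   T   F   T   T   T   T   F   T   T   F   T

9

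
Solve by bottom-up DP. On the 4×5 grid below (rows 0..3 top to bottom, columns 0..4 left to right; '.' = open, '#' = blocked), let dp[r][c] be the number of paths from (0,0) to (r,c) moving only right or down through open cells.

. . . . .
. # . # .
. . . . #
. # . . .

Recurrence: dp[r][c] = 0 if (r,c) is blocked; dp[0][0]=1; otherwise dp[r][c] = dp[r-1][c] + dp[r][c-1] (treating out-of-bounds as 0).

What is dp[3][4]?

r\c   0   1   2   3   4
  0   1   1   1   1   1
  1   1   0   1   0   1
  2   1   1   2   2   0
  3   1   0   2   4   4

4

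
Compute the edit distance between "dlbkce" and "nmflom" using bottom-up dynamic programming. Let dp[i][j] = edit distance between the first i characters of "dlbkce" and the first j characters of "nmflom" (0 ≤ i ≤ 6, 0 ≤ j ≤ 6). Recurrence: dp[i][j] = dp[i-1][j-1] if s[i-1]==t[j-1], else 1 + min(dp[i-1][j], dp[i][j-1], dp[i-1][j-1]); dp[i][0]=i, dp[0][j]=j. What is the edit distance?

6

   ''  n  m  f  l  o  m
''  0  1  2  3  4  5  6
 d  1  1  2  3  4  5  6
 l  2  2  2  3  3  4  5
 b  3  3  3  3  4  4  5
 k  4  4  4  4  4  5  5
 c  5  5  5  5  5  5  6
 e  6  6  6  6  6  6  6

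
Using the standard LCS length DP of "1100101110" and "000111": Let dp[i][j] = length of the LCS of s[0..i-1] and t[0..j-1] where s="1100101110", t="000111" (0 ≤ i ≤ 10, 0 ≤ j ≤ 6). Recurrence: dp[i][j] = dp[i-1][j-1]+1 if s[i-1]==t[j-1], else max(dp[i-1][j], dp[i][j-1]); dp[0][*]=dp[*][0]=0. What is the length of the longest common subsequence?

6

   ''  0  0  0  1  1  1
''  0  0  0  0  0  0  0
 1  0  0  0  0  1  1  1
 1  0  0  0  0  1  2  2
 0  0  1  1  1  1  2  2
 0  0  1  2  2  2  2  2
 1  0  1  2  2  3  3  3
 0  0  1  2  3  3  3  3
 1  0  1  2  3  4  4  4
 1  0  1  2  3  4  5  5
 1  0  1  2  3  4  5  6
 0  0  1  2  3  4  5  6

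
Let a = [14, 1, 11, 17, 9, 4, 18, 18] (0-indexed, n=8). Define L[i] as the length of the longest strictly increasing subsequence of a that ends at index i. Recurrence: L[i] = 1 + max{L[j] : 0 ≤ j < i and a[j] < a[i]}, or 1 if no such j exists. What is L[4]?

   i    0    1    2    3    4    5    6    7
a[i]   14    1   11   17    9    4   18   18
L[i]    1    1    2    3    2    2    4    4

2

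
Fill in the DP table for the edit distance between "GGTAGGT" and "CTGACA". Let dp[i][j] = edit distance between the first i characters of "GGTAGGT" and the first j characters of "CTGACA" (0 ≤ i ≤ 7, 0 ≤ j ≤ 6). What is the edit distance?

   ''  C  T  G  A  C  A
''  0  1  2  3  4  5  6
 G  1  1  2  2  3  4  5
 G  2  2  2  2  3  4  5
 T  3  3  2  3  3  4  5
 A  4  4  3  3  3  4  4
 G  5  5  4  3  4  4  5
 G  6  6  5  4  4  5  5
 T  7  7  6  5  5  5  6

6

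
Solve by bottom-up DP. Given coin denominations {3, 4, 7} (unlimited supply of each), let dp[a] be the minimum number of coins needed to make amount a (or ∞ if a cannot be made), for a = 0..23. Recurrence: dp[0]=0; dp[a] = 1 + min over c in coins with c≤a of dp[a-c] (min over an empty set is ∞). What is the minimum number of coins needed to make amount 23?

5

 a  0  1  2  3  4  5  6  7  8  9 10 11 12 13 14 15 16 17 18 19 20 21 22 23
dp  0  -  -  1  1  -  2  1  2  3  2  2  3  3  2  3  4  3  3  4  4  3  4  5
(- denotes ∞ / unreachable)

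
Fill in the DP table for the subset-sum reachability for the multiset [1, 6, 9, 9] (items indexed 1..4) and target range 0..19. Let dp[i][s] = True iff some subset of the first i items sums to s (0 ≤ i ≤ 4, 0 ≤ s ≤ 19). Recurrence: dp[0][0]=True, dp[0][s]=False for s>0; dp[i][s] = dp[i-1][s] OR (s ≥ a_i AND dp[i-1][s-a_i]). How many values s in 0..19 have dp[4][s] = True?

10

i\s   0   1   2   3   4   5   6   7   8   9  10  11  12  13  14  15  16  17  18  19
  0   T   F   F   F   F   F   F   F   F   F   F   F   F   F   F   F   F   F   F   F
  1   T   T   F   F   F   F   F   F   F   F   F   F   F   F   F   F   F   F   F   F
  2   T   T   F   F   F   F   T   T   F   F   F   F   F   F   F   F   F   F   F   F
  3   T   T   F   F   F   F   T   T   F   T   T   F   F   F   F   T   T   F   F   F
  4   T   T   F   F   F   F   T   T   F   T   T   F   F   F   F   T   T   F   T   T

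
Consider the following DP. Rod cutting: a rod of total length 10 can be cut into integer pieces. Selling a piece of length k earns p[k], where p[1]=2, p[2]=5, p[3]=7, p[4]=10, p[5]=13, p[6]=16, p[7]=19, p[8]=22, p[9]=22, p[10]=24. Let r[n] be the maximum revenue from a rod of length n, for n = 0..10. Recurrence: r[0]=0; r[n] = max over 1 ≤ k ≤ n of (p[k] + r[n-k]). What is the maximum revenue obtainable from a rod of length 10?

27

   n    0    1    2    3    4    5    6    7    8    9   10
r[n]    0    2    5    7   10   13   16   19   22   24   27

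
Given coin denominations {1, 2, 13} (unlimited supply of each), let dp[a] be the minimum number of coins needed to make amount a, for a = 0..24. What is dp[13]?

 a  0  1  2  3  4  5  6  7  8  9 10 11 12 13 14 15 16 17 18 19 20 21 22 23 24
dp  0  1  1  2  2  3  3  4  4  5  5  6  6  1  2  2  3  3  4  4  5  5  6  6  7

1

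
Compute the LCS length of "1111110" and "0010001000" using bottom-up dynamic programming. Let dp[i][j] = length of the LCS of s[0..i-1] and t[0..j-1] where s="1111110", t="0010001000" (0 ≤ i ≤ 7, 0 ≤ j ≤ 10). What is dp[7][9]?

   ''  0  0  1  0  0  0  1  0  0  0
''  0  0  0  0  0  0  0  0  0  0  0
 1  0  0  0  1  1  1  1  1  1  1  1
 1  0  0  0  1  1  1  1  2  2  2  2
 1  0  0  0  1  1  1  1  2  2  2  2
 1  0  0  0  1  1  1  1  2  2  2  2
 1  0  0  0  1  1  1  1  2  2  2  2
 1  0  0  0  1  1  1  1  2  2  2  2
 0  0  1  1  1  2  2  2  2  3  3  3

3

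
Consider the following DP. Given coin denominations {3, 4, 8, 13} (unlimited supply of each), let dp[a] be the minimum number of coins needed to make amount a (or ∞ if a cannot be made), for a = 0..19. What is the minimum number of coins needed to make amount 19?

3

 a  0  1  2  3  4  5  6  7  8  9 10 11 12 13 14 15 16 17 18 19
dp  0  -  -  1  1  -  2  2  1  3  3  2  2  1  3  3  2  2  4  3
(- denotes ∞ / unreachable)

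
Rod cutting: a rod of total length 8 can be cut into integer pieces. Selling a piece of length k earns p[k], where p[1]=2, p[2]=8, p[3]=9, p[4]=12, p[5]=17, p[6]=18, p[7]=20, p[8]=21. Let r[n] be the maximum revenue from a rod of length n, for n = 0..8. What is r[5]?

18

   n    0    1    2    3    4    5    6    7    8
r[n]    0    2    8   10   16   18   24   26   32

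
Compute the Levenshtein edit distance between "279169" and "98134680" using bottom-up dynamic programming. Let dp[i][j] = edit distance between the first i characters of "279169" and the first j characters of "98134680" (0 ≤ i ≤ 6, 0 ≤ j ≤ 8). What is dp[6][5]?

5

   ''  9  8  1  3  4  6  8  0
''  0  1  2  3  4  5  6  7  8
 2  1  1  2  3  4  5  6  7  8
 7  2  2  2  3  4  5  6  7  8
 9  3  2  3  3  4  5  6  7  8
 1  4  3  3  3  4  5  6  7  8
 6  5  4  4  4  4  5  5  6  7
 9  6  5  5  5  5  5  6  6  7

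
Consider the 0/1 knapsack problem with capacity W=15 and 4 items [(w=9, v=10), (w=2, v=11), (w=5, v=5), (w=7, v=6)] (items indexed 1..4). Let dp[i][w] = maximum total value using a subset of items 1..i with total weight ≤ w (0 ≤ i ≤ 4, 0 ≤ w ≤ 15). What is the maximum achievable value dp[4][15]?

i\w   0   1   2   3   4   5   6   7   8   9  10  11  12  13  14  15
  0   0   0   0   0   0   0   0   0   0   0   0   0   0   0   0   0
  1   0   0   0   0   0   0   0   0   0  10  10  10  10  10  10  10
  2   0   0  11  11  11  11  11  11  11  11  11  21  21  21  21  21
  3   0   0  11  11  11  11  11  16  16  16  16  21  21  21  21  21
  4   0   0  11  11  11  11  11  16  16  17  17  21  21  21  22  22

22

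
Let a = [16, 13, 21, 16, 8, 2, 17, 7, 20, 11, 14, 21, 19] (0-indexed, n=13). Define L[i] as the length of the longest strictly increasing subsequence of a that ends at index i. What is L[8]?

   i    0    1    2    3    4    5    6    7    8    9   10   11   12
a[i]   16   13   21   16    8    2   17    7   20   11   14   21   19
L[i]    1    1    2    2    1    1    3    2    4    3    4    5    5

4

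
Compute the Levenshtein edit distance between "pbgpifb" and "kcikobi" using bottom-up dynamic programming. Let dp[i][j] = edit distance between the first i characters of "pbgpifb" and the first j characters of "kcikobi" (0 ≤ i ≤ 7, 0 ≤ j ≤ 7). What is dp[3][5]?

   ''  k  c  i  k  o  b  i
''  0  1  2  3  4  5  6  7
 p  1  1  2  3  4  5  6  7
 b  2  2  2  3  4  5  5  6
 g  3  3  3  3  4  5  6  6
 p  4  4  4  4  4  5  6  7
 i  5  5  5  4  5  5  6  6
 f  6  6  6  5  5  6  6  7
 b  7  7  7  6  6  6  6  7

5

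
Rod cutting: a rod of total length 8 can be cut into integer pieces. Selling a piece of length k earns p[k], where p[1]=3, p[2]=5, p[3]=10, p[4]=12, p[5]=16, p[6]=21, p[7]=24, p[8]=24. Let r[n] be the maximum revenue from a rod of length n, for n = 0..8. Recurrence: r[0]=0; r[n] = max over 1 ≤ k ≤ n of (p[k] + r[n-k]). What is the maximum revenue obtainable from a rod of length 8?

27

   n    0    1    2    3    4    5    6    7    8
r[n]    0    3    6   10   13   16   21   24   27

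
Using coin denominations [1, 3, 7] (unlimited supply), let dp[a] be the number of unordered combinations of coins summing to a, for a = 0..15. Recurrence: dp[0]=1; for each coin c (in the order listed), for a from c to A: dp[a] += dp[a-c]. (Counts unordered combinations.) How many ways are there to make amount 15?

10

after  coin     0     1     2     3     4     5     6     7     8     9    10    11    12    13    14    15
          1     1     1     1     1     1     1     1     1     1     1     1     1     1     1     1     1
          3     1     1     1     2     2     2     3     3     3     4     4     4     5     5     5     6
          7     1     1     1     2     2     2     3     4     4     5     6     6     7     8     9    10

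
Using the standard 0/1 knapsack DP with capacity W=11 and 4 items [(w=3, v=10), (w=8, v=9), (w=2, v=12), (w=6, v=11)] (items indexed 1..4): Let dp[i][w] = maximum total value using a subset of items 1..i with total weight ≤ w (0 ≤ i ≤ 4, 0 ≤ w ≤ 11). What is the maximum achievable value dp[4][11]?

i\w   0   1   2   3   4   5   6   7   8   9  10  11
  0   0   0   0   0   0   0   0   0   0   0   0   0
  1   0   0   0  10  10  10  10  10  10  10  10  10
  2   0   0   0  10  10  10  10  10  10  10  10  19
  3   0   0  12  12  12  22  22  22  22  22  22  22
  4   0   0  12  12  12  22  22  22  23  23  23  33

33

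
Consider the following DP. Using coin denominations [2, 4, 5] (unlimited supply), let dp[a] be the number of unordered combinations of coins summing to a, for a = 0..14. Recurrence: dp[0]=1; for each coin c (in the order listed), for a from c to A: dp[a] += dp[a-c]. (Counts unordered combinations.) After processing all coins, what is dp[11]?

after  coin     0     1     2     3     4     5     6     7     8     9    10    11    12    13    14
          2     1     0     1     0     1     0     1     0     1     0     1     0     1     0     1
          4     1     0     1     0     2     0     2     0     3     0     3     0     4     0     4
          5     1     0     1     0     2     1     2     1     3     2     4     2     5     3     6

2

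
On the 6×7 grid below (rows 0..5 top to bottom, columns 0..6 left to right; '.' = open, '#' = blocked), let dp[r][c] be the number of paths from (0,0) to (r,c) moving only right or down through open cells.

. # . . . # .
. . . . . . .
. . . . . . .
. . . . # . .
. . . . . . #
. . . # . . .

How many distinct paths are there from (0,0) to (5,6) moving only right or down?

46

r\c   0   1   2   3   4   5   6
  0   1   0   0   0   0   0   0
  1   1   1   1   1   1   1   1
  2   1   2   3   4   5   6   7
  3   1   3   6  10   0   6  13
  4   1   4  10  20  20  26   0
  5   1   5  15   0  20  46  46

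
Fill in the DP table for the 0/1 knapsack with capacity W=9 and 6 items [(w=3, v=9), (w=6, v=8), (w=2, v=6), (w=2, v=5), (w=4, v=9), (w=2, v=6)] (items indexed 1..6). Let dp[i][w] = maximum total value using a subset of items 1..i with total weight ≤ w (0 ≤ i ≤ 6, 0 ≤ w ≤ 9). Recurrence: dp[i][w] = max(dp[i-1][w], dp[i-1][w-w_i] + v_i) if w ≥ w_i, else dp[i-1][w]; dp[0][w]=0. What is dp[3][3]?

i\w   0   1   2   3   4   5   6   7   8   9
  0   0   0   0   0   0   0   0   0   0   0
  1   0   0   0   9   9   9   9   9   9   9
  2   0   0   0   9   9   9   9   9   9  17
  3   0   0   6   9   9  15  15  15  15  17
  4   0   0   6   9  11  15  15  20  20  20
  5   0   0   6   9  11  15  15  20  20  24
  6   0   0   6   9  12  15  17  21  21  26

9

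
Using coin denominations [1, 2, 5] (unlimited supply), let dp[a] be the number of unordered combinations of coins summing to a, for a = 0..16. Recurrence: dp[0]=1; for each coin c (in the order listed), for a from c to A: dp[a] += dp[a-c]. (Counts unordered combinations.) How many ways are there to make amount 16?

20

after  coin     0     1     2     3     4     5     6     7     8     9    10    11    12    13    14    15    16
          1     1     1     1     1     1     1     1     1     1     1     1     1     1     1     1     1     1
          2     1     1     2     2     3     3     4     4     5     5     6     6     7     7     8     8     9
          5     1     1     2     2     3     4     5     6     7     8    10    11    13    14    16    18    20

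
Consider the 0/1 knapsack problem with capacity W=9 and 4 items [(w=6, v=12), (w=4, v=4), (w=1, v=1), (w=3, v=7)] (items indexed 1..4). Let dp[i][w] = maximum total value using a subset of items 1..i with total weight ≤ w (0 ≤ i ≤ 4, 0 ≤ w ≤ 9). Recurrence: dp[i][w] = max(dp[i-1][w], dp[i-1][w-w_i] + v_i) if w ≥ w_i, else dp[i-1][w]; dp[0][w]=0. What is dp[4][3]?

i\w   0   1   2   3   4   5   6   7   8   9
  0   0   0   0   0   0   0   0   0   0   0
  1   0   0   0   0   0   0  12  12  12  12
  2   0   0   0   0   4   4  12  12  12  12
  3   0   1   1   1   4   5  12  13  13  13
  4   0   1   1   7   8   8  12  13  13  19

7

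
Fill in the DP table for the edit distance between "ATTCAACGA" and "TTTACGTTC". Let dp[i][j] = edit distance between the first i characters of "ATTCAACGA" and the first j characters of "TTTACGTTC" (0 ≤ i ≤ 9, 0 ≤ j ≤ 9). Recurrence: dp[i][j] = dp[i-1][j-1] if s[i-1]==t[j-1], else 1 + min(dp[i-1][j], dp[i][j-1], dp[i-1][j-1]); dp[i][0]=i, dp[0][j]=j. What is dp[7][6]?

   ''  T  T  T  A  C  G  T  T  C
''  0  1  2  3  4  5  6  7  8  9
 A  1  1  2  3  3  4  5  6  7  8
 T  2  1  1  2  3  4  5  5  6  7
 T  3  2  1  1  2  3  4  5  5  6
 C  4  3  2  2  2  2  3  4  5  5
 A  5  4  3  3  2  3  3  4  5  6
 A  6  5  4  4  3  3  4  4  5  6
 C  7  6  5  5  4  3  4  5  5  5
 G  8  7  6  6  5  4  3  4  5  6
 A  9  8  7  7  6  5  4  4  5  6

4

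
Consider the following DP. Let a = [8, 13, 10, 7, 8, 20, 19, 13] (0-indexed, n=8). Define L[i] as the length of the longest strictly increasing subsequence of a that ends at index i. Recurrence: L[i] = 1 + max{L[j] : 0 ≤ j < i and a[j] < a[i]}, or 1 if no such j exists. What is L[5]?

   i    0    1    2    3    4    5    6    7
a[i]    8   13   10    7    8   20   19   13
L[i]    1    2    2    1    2    3    3    3

3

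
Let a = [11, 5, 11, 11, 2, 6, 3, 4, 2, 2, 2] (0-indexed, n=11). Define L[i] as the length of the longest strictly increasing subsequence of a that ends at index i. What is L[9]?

1

   i    0    1    2    3    4    5    6    7    8    9   10
a[i]   11    5   11   11    2    6    3    4    2    2    2
L[i]    1    1    2    2    1    2    2    3    1    1    1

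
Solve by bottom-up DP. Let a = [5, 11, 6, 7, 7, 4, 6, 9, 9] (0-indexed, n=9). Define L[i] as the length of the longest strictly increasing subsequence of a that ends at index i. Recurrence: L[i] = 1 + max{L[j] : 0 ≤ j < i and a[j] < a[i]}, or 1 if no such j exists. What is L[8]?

4

   i    0    1    2    3    4    5    6    7    8
a[i]    5   11    6    7    7    4    6    9    9
L[i]    1    2    2    3    3    1    2    4    4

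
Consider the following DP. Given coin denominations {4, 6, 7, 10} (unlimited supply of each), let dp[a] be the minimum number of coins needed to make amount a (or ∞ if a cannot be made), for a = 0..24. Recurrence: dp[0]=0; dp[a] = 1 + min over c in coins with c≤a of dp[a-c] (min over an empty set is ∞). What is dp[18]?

 a  0  1  2  3  4  5  6  7  8  9 10 11 12 13 14 15 16 17 18 19 20 21 22 23 24
dp  0  -  -  -  1  -  1  1  2  -  1  2  2  2  2  3  2  2  3  3  2  3  3  3  3
(- denotes ∞ / unreachable)

3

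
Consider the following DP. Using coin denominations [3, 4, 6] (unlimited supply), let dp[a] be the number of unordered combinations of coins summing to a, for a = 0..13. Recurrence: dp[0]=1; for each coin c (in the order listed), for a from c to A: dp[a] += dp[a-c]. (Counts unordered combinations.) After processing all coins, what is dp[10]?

after  coin     0     1     2     3     4     5     6     7     8     9    10    11    12    13
          3     1     0     0     1     0     0     1     0     0     1     0     0     1     0
          4     1     0     0     1     1     0     1     1     1     1     1     1     2     1
          6     1     0     0     1     1     0     2     1     1     2     2     1     4     2

2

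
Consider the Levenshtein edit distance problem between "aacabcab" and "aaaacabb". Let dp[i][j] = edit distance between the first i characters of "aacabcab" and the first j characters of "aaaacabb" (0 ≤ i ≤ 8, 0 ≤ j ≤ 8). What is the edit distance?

3

   ''  a  a  a  a  c  a  b  b
''  0  1  2  3  4  5  6  7  8
 a  1  0  1  2  3  4  5  6  7
 a  2  1  0  1  2  3  4  5  6
 c  3  2  1  1  2  2  3  4  5
 a  4  3  2  1  1  2  2  3  4
 b  5  4  3  2  2  2  3  2  3
 c  6  5  4  3  3  2  3  3  3
 a  7  6  5  4  3  3  2  3  4
 b  8  7  6  5  4  4  3  2  3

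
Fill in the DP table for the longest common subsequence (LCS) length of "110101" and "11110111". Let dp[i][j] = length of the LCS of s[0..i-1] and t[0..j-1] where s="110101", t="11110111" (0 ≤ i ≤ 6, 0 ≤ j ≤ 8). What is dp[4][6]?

4

   ''  1  1  1  1  0  1  1  1
''  0  0  0  0  0  0  0  0  0
 1  0  1  1  1  1  1  1  1  1
 1  0  1  2  2  2  2  2  2  2
 0  0  1  2  2  2  3  3  3  3
 1  0  1  2  3  3  3  4  4  4
 0  0  1  2  3  3  4  4  4  4
 1  0  1  2  3  4  4  5  5  5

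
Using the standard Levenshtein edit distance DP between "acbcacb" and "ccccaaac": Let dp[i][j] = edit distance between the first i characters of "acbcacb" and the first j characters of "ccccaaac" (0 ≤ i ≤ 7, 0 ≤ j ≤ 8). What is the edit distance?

5

   ''  c  c  c  c  a  a  a  c
''  0  1  2  3  4  5  6  7  8
 a  1  1  2  3  4  4  5  6  7
 c  2  1  1  2  3  4  5  6  6
 b  3  2  2  2  3  4  5  6  7
 c  4  3  2  2  2  3  4  5  6
 a  5  4  3  3  3  2  3  4  5
 c  6  5  4  3  3  3  3  4  4
 b  7  6  5  4  4  4  4  4  5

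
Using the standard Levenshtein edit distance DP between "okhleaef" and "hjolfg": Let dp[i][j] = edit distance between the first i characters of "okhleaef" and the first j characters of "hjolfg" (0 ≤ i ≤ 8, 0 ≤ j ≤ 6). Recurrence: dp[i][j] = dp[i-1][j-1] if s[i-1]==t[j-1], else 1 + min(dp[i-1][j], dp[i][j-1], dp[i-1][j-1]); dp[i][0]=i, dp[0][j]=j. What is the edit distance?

7

   ''  h  j  o  l  f  g
''  0  1  2  3  4  5  6
 o  1  1  2  2  3  4  5
 k  2  2  2  3  3  4  5
 h  3  2  3  3  4  4  5
 l  4  3  3  4  3  4  5
 e  5  4  4  4  4  4  5
 a  6  5  5  5  5  5  5
 e  7  6  6  6  6  6  6
 f  8  7  7  7  7  6  7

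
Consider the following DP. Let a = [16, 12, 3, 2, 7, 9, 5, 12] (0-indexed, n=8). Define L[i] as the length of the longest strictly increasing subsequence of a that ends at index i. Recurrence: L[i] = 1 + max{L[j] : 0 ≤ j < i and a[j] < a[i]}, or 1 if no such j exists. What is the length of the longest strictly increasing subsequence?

4

   i    0    1    2    3    4    5    6    7
a[i]   16   12    3    2    7    9    5   12
L[i]    1    1    1    1    2    3    2    4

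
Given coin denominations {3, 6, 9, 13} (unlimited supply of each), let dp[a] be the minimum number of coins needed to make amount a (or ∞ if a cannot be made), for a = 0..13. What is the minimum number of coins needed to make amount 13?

1

 a  0  1  2  3  4  5  6  7  8  9 10 11 12 13
dp  0  -  -  1  -  -  1  -  -  1  -  -  2  1
(- denotes ∞ / unreachable)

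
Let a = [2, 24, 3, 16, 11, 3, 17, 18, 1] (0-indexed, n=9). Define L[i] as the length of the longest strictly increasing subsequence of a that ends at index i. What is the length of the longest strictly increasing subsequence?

5

   i    0    1    2    3    4    5    6    7    8
a[i]    2   24    3   16   11    3   17   18    1
L[i]    1    2    2    3    3    2    4    5    1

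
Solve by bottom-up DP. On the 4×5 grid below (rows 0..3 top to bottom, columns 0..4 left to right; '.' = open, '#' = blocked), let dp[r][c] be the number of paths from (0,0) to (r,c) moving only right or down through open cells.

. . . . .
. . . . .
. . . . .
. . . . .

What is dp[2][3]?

r\c   0   1   2   3   4
  0   1   1   1   1   1
  1   1   2   3   4   5
  2   1   3   6  10  15
  3   1   4  10  20  35

10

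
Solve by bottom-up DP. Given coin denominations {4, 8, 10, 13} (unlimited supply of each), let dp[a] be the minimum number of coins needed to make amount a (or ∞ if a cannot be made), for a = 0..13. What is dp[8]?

1

 a  0  1  2  3  4  5  6  7  8  9 10 11 12 13
dp  0  -  -  -  1  -  -  -  1  -  1  -  2  1
(- denotes ∞ / unreachable)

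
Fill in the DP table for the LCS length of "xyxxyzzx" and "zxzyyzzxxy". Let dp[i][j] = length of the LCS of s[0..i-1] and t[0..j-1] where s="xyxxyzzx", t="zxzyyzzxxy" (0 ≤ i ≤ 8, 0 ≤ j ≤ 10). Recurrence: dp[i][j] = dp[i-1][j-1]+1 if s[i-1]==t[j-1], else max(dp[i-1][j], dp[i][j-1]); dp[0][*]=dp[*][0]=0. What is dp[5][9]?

4

   ''  z  x  z  y  y  z  z  x  x  y
''  0  0  0  0  0  0  0  0  0  0  0
 x  0  0  1  1  1  1  1  1  1  1  1
 y  0  0  1  1  2  2  2  2  2  2  2
 x  0  0  1  1  2  2  2  2  3  3  3
 x  0  0  1  1  2  2  2  2  3  4  4
 y  0  0  1  1  2  3  3  3  3  4  5
 z  0  1  1  2  2  3  4  4  4  4  5
 z  0  1  1  2  2  3  4  5  5  5  5
 x  0  1  2  2  2  3  4  5  6  6  6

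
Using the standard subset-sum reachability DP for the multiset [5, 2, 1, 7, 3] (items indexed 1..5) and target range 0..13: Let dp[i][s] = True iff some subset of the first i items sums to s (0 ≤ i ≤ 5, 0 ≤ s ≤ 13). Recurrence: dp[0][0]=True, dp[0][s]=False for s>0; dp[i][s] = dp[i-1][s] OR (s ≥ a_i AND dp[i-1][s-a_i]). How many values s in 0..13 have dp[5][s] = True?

14

i\s   0   1   2   3   4   5   6   7   8   9  10  11  12  13
  0   T   F   F   F   F   F   F   F   F   F   F   F   F   F
  1   T   F   F   F   F   T   F   F   F   F   F   F   F   F
  2   T   F   T   F   F   T   F   T   F   F   F   F   F   F
  3   T   T   T   T   F   T   T   T   T   F   F   F   F   F
  4   T   T   T   T   F   T   T   T   T   T   T   F   T   T
  5   T   T   T   T   T   T   T   T   T   T   T   T   T   T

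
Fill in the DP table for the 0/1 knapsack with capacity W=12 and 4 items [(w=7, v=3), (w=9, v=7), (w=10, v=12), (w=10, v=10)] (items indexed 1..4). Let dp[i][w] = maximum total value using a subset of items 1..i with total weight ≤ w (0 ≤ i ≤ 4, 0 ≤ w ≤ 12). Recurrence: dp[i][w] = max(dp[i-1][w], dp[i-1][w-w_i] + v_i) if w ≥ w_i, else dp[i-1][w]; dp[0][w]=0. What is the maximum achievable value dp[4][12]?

12

i\w   0   1   2   3   4   5   6   7   8   9  10  11  12
  0   0   0   0   0   0   0   0   0   0   0   0   0   0
  1   0   0   0   0   0   0   0   3   3   3   3   3   3
  2   0   0   0   0   0   0   0   3   3   7   7   7   7
  3   0   0   0   0   0   0   0   3   3   7  12  12  12
  4   0   0   0   0   0   0   0   3   3   7  12  12  12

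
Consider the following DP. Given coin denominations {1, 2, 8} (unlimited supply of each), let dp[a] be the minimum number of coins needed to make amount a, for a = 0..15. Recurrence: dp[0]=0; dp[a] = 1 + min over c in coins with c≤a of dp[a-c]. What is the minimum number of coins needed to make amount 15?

 a  0  1  2  3  4  5  6  7  8  9 10 11 12 13 14 15
dp  0  1  1  2  2  3  3  4  1  2  2  3  3  4  4  5

5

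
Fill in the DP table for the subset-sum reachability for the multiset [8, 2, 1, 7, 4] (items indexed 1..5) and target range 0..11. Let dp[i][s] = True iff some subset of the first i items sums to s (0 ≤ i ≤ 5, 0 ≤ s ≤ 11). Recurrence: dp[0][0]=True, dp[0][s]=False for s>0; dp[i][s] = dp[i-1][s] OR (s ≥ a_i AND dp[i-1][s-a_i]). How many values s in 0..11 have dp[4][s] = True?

i\s   0   1   2   3   4   5   6   7   8   9  10  11
  0   T   F   F   F   F   F   F   F   F   F   F   F
  1   T   F   F   F   F   F   F   F   T   F   F   F
  2   T   F   T   F   F   F   F   F   T   F   T   F
  3   T   T   T   T   F   F   F   F   T   T   T   T
  4   T   T   T   T   F   F   F   T   T   T   T   T
  5   T   T   T   T   T   T   T   T   T   T   T   T

9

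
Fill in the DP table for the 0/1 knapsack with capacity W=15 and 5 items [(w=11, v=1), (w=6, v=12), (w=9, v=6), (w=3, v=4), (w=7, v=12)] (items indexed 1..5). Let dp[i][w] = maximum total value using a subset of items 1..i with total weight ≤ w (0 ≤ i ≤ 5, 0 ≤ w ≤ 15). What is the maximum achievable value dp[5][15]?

24

i\w   0   1   2   3   4   5   6   7   8   9  10  11  12  13  14  15
  0   0   0   0   0   0   0   0   0   0   0   0   0   0   0   0   0
  1   0   0   0   0   0   0   0   0   0   0   0   1   1   1   1   1
  2   0   0   0   0   0   0  12  12  12  12  12  12  12  12  12  12
  3   0   0   0   0   0   0  12  12  12  12  12  12  12  12  12  18
  4   0   0   0   4   4   4  12  12  12  16  16  16  16  16  16  18
  5   0   0   0   4   4   4  12  12  12  16  16  16  16  24  24  24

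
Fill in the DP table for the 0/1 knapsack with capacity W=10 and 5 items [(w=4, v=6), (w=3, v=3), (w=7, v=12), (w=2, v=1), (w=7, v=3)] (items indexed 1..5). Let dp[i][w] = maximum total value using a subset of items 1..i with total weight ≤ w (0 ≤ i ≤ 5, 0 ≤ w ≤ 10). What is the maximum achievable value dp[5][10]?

15

i\w   0   1   2   3   4   5   6   7   8   9  10
  0   0   0   0   0   0   0   0   0   0   0   0
  1   0   0   0   0   6   6   6   6   6   6   6
  2   0   0   0   3   6   6   6   9   9   9   9
  3   0   0   0   3   6   6   6  12  12  12  15
  4   0   0   1   3   6   6   7  12  12  13  15
  5   0   0   1   3   6   6   7  12  12  13  15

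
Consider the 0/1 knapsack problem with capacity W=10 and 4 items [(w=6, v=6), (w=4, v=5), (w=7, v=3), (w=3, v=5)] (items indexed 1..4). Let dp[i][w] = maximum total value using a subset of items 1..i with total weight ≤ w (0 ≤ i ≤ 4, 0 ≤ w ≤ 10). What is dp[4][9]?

i\w   0   1   2   3   4   5   6   7   8   9  10
  0   0   0   0   0   0   0   0   0   0   0   0
  1   0   0   0   0   0   0   6   6   6   6   6
  2   0   0   0   0   5   5   6   6   6   6  11
  3   0   0   0   0   5   5   6   6   6   6  11
  4   0   0   0   5   5   5   6  10  10  11  11

11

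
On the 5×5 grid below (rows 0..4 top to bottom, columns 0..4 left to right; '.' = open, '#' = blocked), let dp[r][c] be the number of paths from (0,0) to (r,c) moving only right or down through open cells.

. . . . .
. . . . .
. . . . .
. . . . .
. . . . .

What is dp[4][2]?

15

r\c   0   1   2   3   4
  0   1   1   1   1   1
  1   1   2   3   4   5
  2   1   3   6  10  15
  3   1   4  10  20  35
  4   1   5  15  35  70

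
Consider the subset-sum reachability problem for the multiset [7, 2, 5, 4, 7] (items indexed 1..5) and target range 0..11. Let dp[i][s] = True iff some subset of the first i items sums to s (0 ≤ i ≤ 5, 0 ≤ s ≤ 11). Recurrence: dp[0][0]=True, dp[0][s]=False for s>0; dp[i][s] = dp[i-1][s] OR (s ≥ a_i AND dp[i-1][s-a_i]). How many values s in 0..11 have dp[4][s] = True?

8

i\s   0   1   2   3   4   5   6   7   8   9  10  11
  0   T   F   F   F   F   F   F   F   F   F   F   F
  1   T   F   F   F   F   F   F   T   F   F   F   F
  2   T   F   T   F   F   F   F   T   F   T   F   F
  3   T   F   T   F   F   T   F   T   F   T   F   F
  4   T   F   T   F   T   T   T   T   F   T   F   T
  5   T   F   T   F   T   T   T   T   F   T   F   T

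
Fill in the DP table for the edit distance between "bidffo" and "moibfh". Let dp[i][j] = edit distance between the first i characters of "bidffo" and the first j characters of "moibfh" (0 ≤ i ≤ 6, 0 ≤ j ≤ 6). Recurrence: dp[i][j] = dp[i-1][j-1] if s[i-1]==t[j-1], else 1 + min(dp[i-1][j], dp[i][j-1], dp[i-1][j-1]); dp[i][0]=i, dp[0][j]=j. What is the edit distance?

5

   ''  m  o  i  b  f  h
''  0  1  2  3  4  5  6
 b  1  1  2  3  3  4  5
 i  2  2  2  2  3  4  5
 d  3  3  3  3  3  4  5
 f  4  4  4  4  4  3  4
 f  5  5  5  5  5  4  4
 o  6  6  5  6  6  5  5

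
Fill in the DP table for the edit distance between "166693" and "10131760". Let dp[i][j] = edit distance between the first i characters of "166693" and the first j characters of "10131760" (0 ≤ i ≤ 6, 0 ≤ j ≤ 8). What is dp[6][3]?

   ''  1  0  1  3  1  7  6  0
''  0  1  2  3  4  5  6  7  8
 1  1  0  1  2  3  4  5  6  7
 6  2  1  1  2  3  4  5  5  6
 6  3  2  2  2  3  4  5  5  6
 6  4  3  3  3  3  4  5  5  6
 9  5  4  4  4  4  4  5  6  6
 3  6  5  5  5  4  5  5  6  7

5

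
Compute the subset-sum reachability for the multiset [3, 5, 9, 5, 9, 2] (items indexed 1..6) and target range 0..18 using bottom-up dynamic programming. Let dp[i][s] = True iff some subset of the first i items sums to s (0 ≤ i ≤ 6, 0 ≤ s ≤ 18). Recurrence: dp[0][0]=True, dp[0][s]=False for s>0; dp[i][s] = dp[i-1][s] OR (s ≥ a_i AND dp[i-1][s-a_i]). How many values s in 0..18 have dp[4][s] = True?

10

i\s   0   1   2   3   4   5   6   7   8   9  10  11  12  13  14  15  16  17  18
  0   T   F   F   F   F   F   F   F   F   F   F   F   F   F   F   F   F   F   F
  1   T   F   F   T   F   F   F   F   F   F   F   F   F   F   F   F   F   F   F
  2   T   F   F   T   F   T   F   F   T   F   F   F   F   F   F   F   F   F   F
  3   T   F   F   T   F   T   F   F   T   T   F   F   T   F   T   F   F   T   F
  4   T   F   F   T   F   T   F   F   T   T   T   F   T   T   T   F   F   T   F
  5   T   F   F   T   F   T   F   F   T   T   T   F   T   T   T   F   F   T   T
  6   T   F   T   T   F   T   F   T   T   T   T   T   T   T   T   T   T   T   T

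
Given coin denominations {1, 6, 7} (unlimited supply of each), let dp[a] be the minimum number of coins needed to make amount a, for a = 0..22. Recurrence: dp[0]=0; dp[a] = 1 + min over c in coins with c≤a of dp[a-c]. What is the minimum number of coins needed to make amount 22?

4

 a  0  1  2  3  4  5  6  7  8  9 10 11 12 13 14 15 16 17 18 19 20 21 22
dp  0  1  2  3  4  5  1  1  2  3  4  5  2  2  2  3  4  5  3  3  3  3  4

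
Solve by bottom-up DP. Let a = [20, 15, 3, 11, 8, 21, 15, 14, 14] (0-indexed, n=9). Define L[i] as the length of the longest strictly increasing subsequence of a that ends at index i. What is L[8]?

   i    0    1    2    3    4    5    6    7    8
a[i]   20   15    3   11    8   21   15   14   14
L[i]    1    1    1    2    2    3    3    3    3

3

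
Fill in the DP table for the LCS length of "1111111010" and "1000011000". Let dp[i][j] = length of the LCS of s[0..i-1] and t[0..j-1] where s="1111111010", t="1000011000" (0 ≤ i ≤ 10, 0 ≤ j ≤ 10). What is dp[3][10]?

   ''  1  0  0  0  0  1  1  0  0  0
''  0  0  0  0  0  0  0  0  0  0  0
 1  0  1  1  1  1  1  1  1  1  1  1
 1  0  1  1  1  1  1  2  2  2  2  2
 1  0  1  1  1  1  1  2  3  3  3  3
 1  0  1  1  1  1  1  2  3  3  3  3
 1  0  1  1  1  1  1  2  3  3  3  3
 1  0  1  1  1  1  1  2  3  3  3  3
 1  0  1  1  1  1  1  2  3  3  3  3
 0  0  1  2  2  2  2  2  3  4  4  4
 1  0  1  2  2  2  2  3  3  4  4  4
 0  0  1  2  3  3  3  3  3  4  5  5

3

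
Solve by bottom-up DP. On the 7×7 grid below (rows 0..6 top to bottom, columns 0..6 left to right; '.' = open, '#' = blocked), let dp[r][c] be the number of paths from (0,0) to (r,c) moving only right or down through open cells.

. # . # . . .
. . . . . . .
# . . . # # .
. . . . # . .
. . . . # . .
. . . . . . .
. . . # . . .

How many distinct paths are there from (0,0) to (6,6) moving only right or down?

46

r\c   0   1   2   3   4   5   6
  0   1   0   0   0   0   0   0
  1   1   1   1   1   1   1   1
  2   0   1   2   3   0   0   1
  3   0   1   3   6   0   0   1
  4   0   1   4  10   0   0   1
  5   0   1   5  15  15  15  16
  6   0   1   6   0  15  30  46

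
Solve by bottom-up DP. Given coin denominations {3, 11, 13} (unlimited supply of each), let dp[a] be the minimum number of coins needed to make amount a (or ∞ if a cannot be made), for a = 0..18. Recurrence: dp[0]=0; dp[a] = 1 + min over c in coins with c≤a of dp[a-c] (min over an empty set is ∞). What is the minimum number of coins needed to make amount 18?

6

 a  0  1  2  3  4  5  6  7  8  9 10 11 12 13 14 15 16 17 18
dp  0  -  -  1  -  -  2  -  -  3  -  1  4  1  2  5  2  3  6
(- denotes ∞ / unreachable)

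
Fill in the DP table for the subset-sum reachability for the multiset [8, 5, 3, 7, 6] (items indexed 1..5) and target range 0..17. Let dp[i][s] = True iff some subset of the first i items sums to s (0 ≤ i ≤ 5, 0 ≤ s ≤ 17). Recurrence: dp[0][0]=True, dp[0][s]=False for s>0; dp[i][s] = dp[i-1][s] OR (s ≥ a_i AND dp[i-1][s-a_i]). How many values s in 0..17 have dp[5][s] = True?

i\s   0   1   2   3   4   5   6   7   8   9  10  11  12  13  14  15  16  17
  0   T   F   F   F   F   F   F   F   F   F   F   F   F   F   F   F   F   F
  1   T   F   F   F   F   F   F   F   T   F   F   F   F   F   F   F   F   F
  2   T   F   F   F   F   T   F   F   T   F   F   F   F   T   F   F   F   F
  3   T   F   F   T   F   T   F   F   T   F   F   T   F   T   F   F   T   F
  4   T   F   F   T   F   T   F   T   T   F   T   T   T   T   F   T   T   F
  5   T   F   F   T   F   T   T   T   T   T   T   T   T   T   T   T   T   T

15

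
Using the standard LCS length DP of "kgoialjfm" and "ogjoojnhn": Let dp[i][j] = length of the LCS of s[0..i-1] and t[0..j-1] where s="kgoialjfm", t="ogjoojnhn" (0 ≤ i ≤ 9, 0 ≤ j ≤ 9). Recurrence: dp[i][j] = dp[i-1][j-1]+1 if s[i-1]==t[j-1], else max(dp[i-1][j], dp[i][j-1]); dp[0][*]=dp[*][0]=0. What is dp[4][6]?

   ''  o  g  j  o  o  j  n  h  n
''  0  0  0  0  0  0  0  0  0  0
 k  0  0  0  0  0  0  0  0  0  0
 g  0  0  1  1  1  1  1  1  1  1
 o  0  1  1  1  2  2  2  2  2  2
 i  0  1  1  1  2  2  2  2  2  2
 a  0  1  1  1  2  2  2  2  2  2
 l  0  1  1  1  2  2  2  2  2  2
 j  0  1  1  2  2  2  3  3  3  3
 f  0  1  1  2  2  2  3  3  3  3
 m  0  1  1  2  2  2  3  3  3  3

2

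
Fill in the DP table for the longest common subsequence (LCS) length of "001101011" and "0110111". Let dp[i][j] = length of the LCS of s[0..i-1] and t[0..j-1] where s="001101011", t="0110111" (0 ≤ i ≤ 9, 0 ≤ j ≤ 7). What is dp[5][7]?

   ''  0  1  1  0  1  1  1
''  0  0  0  0  0  0  0  0
 0  0  1  1  1  1  1  1  1
 0  0  1  1  1  2  2  2  2
 1  0  1  2  2  2  3  3  3
 1  0  1  2  3  3  3  4  4
 0  0  1  2  3  4  4  4  4
 1  0  1  2  3  4  5  5  5
 0  0  1  2  3  4  5  5  5
 1  0  1  2  3  4  5  6  6
 1  0  1  2  3  4  5  6  7

4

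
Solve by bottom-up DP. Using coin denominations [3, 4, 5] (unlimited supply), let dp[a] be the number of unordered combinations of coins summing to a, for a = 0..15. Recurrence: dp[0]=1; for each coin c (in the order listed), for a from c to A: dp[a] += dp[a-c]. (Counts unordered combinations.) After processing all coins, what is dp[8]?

2

after  coin     0     1     2     3     4     5     6     7     8     9    10    11    12    13    14    15
          3     1     0     0     1     0     0     1     0     0     1     0     0     1     0     0     1
          4     1     0     0     1     1     0     1     1     1     1     1     1     2     1     1     2
          5     1     0     0     1     1     1     1     1     2     2     2     2     3     3     3     4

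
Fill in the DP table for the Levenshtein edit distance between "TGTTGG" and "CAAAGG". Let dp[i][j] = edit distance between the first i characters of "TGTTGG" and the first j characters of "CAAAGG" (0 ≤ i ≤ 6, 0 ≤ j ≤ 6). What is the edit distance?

   ''  C  A  A  A  G  G
''  0  1  2  3  4  5  6
 T  1  1  2  3  4  5  6
 G  2  2  2  3  4  4  5
 T  3  3  3  3  4  5  5
 T  4  4  4  4  4  5  6
 G  5  5  5  5  5  4  5
 G  6  6  6  6  6  5  4

4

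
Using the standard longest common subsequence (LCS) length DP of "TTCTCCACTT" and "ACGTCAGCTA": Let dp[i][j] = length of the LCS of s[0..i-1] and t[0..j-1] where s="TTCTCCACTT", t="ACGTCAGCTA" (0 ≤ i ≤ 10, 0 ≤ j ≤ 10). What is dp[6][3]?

   ''  A  C  G  T  C  A  G  C  T  A
''  0  0  0  0  0  0  0  0  0  0  0
 T  0  0  0  0  1  1  1  1  1  1  1
 T  0  0  0  0  1  1  1  1  1  2  2
 C  0  0  1  1  1  2  2  2  2  2  2
 T  0  0  1  1  2  2  2  2  2  3  3
 C  0  0  1  1  2  3  3  3  3  3  3
 C  0  0  1  1  2  3  3  3  4  4  4
 A  0  1  1  1  2  3  4  4  4  4  5
 C  0  1  2  2  2  3  4  4  5  5  5
 T  0  1  2  2  3  3  4  4  5  6  6
 T  0  1  2  2  3  3  4  4  5  6  6

1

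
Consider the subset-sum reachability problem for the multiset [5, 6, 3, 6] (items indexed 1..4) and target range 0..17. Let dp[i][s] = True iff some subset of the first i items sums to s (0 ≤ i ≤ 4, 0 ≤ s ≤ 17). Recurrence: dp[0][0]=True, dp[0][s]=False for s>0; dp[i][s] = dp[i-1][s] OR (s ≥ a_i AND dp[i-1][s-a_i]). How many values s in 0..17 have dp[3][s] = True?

i\s   0   1   2   3   4   5   6   7   8   9  10  11  12  13  14  15  16  17
  0   T   F   F   F   F   F   F   F   F   F   F   F   F   F   F   F   F   F
  1   T   F   F   F   F   T   F   F   F   F   F   F   F   F   F   F   F   F
  2   T   F   F   F   F   T   T   F   F   F   F   T   F   F   F   F   F   F
  3   T   F   F   T   F   T   T   F   T   T   F   T   F   F   T   F   F   F
  4   T   F   F   T   F   T   T   F   T   T   F   T   T   F   T   T   F   T

8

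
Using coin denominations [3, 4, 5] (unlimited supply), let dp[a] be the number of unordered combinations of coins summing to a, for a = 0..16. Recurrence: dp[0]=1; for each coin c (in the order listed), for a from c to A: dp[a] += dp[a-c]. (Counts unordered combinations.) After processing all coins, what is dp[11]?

after  coin     0     1     2     3     4     5     6     7     8     9    10    11    12    13    14    15    16
          3     1     0     0     1     0     0     1     0     0     1     0     0     1     0     0     1     0
          4     1     0     0     1     1     0     1     1     1     1     1     1     2     1     1     2     2
          5     1     0     0     1     1     1     1     1     2     2     2     2     3     3     3     4     4

2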